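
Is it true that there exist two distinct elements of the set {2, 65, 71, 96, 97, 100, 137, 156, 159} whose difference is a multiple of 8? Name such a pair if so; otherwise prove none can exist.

Reduce each element mod 8: 2↦2, 65↦1, 71↦7, 96↦0, 97↦1, 100↦4, 137↦1, 156↦4, 159↦7. The residue 1 repeats (at 65 and 97), and 97 − 65 = 32 = 4·8.

65 and 97 are such a pair.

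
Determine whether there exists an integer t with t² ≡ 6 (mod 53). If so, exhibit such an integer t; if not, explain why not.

Take t = 35. Then 35² = 1225 = 23·53 + 6, so 35² ≡ 6 (mod 53).

t = 35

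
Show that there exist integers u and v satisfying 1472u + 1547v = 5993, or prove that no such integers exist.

Since gcd(1472, 1547) = 1, every integer is an integer combination of 1472 and 1547.
Run the Euclidean algorithm on 1547 and 1472: 1547 = 1·1472 + 75, 1472 = 19·75 + 47, 75 = 1·47 + 28, 47 = 1·28 + 19, 28 = 1·19 + 9, 19 = 2·9 + 1, 9 = 9·1 + 0.
Unwinding: 1 = 19 − 2·9 = 19 − 2·(28 − 1·19) = −2·28 + 3·19 = −2·28 + 3·(47 − 1·28) = 3·47 − 5·28 = 3·47 − 5·(75 − 1·47) = −5·75 + 8·47 = −5·75 + 8·(1472 − 19·75) = 8·1472 − 157·75 = 8·1472 − 157·(1547 − 1·1472) = −157·1547 + 165·1472, i.e. 1472·165 + 1547·(-157) = 1.
Scaling by 5993 gives the particular solution (u, v) = (988845, -940901).
Subtracting 639·1547 from u and adding 639·1472 to v gives the tidier solution (312, -293).
Check: 1472·312 + 1547·(-293) = 459264 − 453271 = 5993. ✓

u = 312, v = -293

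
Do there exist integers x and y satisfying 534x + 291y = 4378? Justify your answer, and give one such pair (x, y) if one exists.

There are no such integers.

Both 534 and 291 are divisible by gcd(534, 291) = 3, hence so is any combination 534x + 291y.
However 4378 leaves remainder 1 on division by 3.
So the equation is unsolvable over ℤ.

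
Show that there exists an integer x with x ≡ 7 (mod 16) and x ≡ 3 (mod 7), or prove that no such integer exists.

x = 87

Since 16 and 7 share no common factor, CRT says the pair of congruences has a solution (unique mod 112).
Any solution of the first congruence is x = 7 + 16t; substituting into the second, 16t ≡ 3 − 7 ≡ 3 (mod 7).
16 ≡ 2 (mod 7), so this reads 2t ≡ 3 (mod 7). To invert 2 modulo 7: 7 = 3·2 + 1, 2 = 2·1 + 0, and unwinding, 1 = 7 − 3·2. Thus 2⁻¹ ≡ -3 ≡ 4 (mod 7).
Multiplying by 4: t ≡ 4·3 = 12 ≡ 5 (mod 7).
Taking t = 5 gives x = 7 + 16·5 = 87.
Verify: 87 = 5·16 + 7 and 87 = 12·7 + 3. ✓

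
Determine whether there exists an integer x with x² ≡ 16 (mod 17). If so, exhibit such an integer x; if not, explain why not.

x = 4

Take x = 4. Then 4² = 16, and since 0 ≤ 16 < 17 this is already reduced: 4² ≡ 16 (mod 17).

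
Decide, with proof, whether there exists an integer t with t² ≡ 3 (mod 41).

No such integer exists.

Apply Euler's criterion with the prime 41: 3 is a quadratic residue iff 3^20 ≡ 1 (mod 41), and a non-residue iff it is ≡ −1.
Repeated squaring mod 41: 3^2 = 9 ≡ 9; 3^4 ≡ 9² = 81 ≡ 40; 3^8 ≡ 40² = 1600 ≡ 1; 3^16 ≡ 1² = 1 ≡ 1.
Since 20 = 16 + 4, 3^20 ≡ 1 · 40; multiplying out mod 41: 1·40 = 40 ≡ 40. Thus 3^20 ≡ 40 ≡ −1 (mod 41).
The value −1 means 3 is a non-residue modulo 41, so t² ≡ 3 (mod 41) is impossible.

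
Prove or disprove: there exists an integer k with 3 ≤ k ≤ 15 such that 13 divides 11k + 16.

k = 8

For k = 3, 4, …, 7 the values 49, 60, 71, 82, 93 are not multiples of 13. k = 8 works, since 11·8 + 16 = 104 = 8·13.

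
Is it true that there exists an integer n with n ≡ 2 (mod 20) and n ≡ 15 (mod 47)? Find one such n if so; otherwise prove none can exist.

n = 62

gcd(20, 47) = 1, so the Chinese Remainder Theorem guarantees exactly one residue class mod 940 satisfying both.
Write n = 2 + 20t and require 2 + 20t ≡ 15 (mod 47), i.e. 20t ≡ 13 (mod 47).
Invert 20 mod 47 by the Euclidean algorithm: 47 = 2·20 + 7, 20 = 2·7 + 6, 7 = 1·6 + 1, 6 = 6·1 + 0; back-substituting, 1 = 7 − 1·6 = 7 − (20 − 2·7) = −20 + 3·7 = −20 + 3·(47 − 2·20) = 3·47 − 7·20. Hence 20·(-7) ≡ 1, so 20⁻¹ ≡ -7 ≡ 40 (mod 47).
Multiplying by 40: t ≡ 40·13 = 520 ≡ 3 (mod 47).
Taking t = 3 gives n = 2 + 20·3 = 62.
Check: 62 mod 20 = 2, 62 mod 47 = 15. ✓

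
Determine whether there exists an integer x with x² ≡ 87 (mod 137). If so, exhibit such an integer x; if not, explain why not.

x = 118

x = 118 works: 118² = 13924, and 13924 − 87 = 13837 = 101·137.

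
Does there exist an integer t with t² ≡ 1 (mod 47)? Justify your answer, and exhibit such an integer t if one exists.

Take t = 46. Then 46² = 2116 = 45·47 + 1, so 46² ≡ 1 (mod 47).

t = 46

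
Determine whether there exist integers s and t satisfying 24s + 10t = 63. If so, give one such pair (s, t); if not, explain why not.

Both 24 and 10 are divisible by gcd(24, 10) = 2, hence so is any combination 24s + 10t.
However 63 leaves remainder 1 on division by 2.
Hence no integers s, t satisfy the equation.

There are no such integers.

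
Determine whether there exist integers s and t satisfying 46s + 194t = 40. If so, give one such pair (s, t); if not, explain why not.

s = 81, t = -19

gcd(46, 194) = 2, and 2 divides 40, so integer solutions exist.
Dividing through by 2 reduces the equation to 23s + 97t = 20.
Run the Euclidean algorithm on 97 and 23: 97 = 4·23 + 5, 23 = 4·5 + 3, 5 = 1·3 + 2, 3 = 1·2 + 1, 2 = 2·1 + 0.
Back-substituting, 1 = 3 − 1·2 = 3 − (5 − 1·3) = −5 + 2·3 = −5 + 2·(23 − 4·5) = 2·23 − 9·5 = 2·23 − 9·(97 − 4·23) = −9·97 + 38·23; that is, 23·38 + 97·(-9) = 1.
Times 20: 23·760 + 97·(-180) = 20, so (760, -180) solves it.
The general solution is s = 760 + 97k, t = -180 − 23k; taking k = -7 gives the smaller pair s = 81, t = -19.
Indeed 46·81 + 194·(-19) = 3726 − 3686 = 40.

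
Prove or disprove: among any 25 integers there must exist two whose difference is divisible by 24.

Each integer lies in one of the 24 residue classes modulo 24.
With 25 integers and only 24 classes, the pigeonhole principle forces two of them, say a and b, into the same class.
Their difference a − b is then a multiple of 24.

Yes, this is always true.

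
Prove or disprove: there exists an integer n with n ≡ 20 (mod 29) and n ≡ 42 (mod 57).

gcd(29, 57) = 1, so the Chinese Remainder Theorem guarantees exactly one residue class mod 1653 satisfying both.
Write n = 20 + 29t and require 20 + 29t ≡ 42 (mod 57), i.e. 29t ≡ 22 (mod 57).
Note 29·2 = 58 ≡ 1 (mod 57) (as 58 − 1 = 1·57), so 29⁻¹ ≡ 2.
Multiplying by 2: t ≡ 2·22 = 44 (mod 57).
Taking t = 44 gives n = 20 + 29·44 = 1296.
Verify: 1296 = 44·29 + 20 and 1296 = 22·57 + 42. ✓

n = 1296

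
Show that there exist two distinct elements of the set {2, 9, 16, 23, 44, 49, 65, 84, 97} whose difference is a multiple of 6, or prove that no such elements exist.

The pair (2, 44) works.

2 mod 6 = 2 and 44 mod 6 = 2, so 44 − 2 = 42 = 7·6.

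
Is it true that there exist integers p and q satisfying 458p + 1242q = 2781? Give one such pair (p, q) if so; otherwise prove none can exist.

gcd(458, 1242) = 2, so every integer of the form 458p + 1242q is a multiple of 2.
However 2781 leaves remainder 1 on division by 2.
So the equation is unsolvable over ℤ.

No, no such integers exist.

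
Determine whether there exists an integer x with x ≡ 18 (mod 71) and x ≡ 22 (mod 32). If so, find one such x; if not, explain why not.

The moduli 71 and 32 are coprime, so by the Chinese Remainder Theorem a unique solution modulo 2272 exists.
Write x = 18 + 71t and require 18 + 71t ≡ 22 (mod 32), i.e. 71t ≡ 4 (mod 32).
71 ≡ 7 (mod 32), so this reads 7t ≡ 4 (mod 32). Since 7·23 = 161 = 5·32 + 1, the inverse of 7 mod 32 is 23.
Multiplying by 23: t ≡ 23·4 = 92 ≡ 28 (mod 32).
Taking t = 28 gives x = 18 + 71·28 = 2006.
Check: 2006 mod 71 = 18, 2006 mod 32 = 22. ✓

x = 2006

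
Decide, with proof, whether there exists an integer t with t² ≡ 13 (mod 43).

t = 20

Take t = 20. Then 20² = 400 = 9·43 + 13, so 20² ≡ 13 (mod 43).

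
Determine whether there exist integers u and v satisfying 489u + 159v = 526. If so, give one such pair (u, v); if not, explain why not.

No such integers exist.

gcd(489, 159) = 3, so every integer of the form 489u + 159v is a multiple of 3.
But 526 is not a multiple of 3 (it leaves remainder 1).
So the equation is unsolvable over ℤ.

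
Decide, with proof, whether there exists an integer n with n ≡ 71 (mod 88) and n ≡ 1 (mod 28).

Both moduli are multiples of 4 = gcd(88, 28), so any solution would satisfy n ≡ 71 and n ≡ 1 modulo 4 simultaneously.
However 71 ≡ 3 and 1 ≡ 1 (mod 4), and 3 ≠ 1.
Therefore no such n exists.

No such integer exists.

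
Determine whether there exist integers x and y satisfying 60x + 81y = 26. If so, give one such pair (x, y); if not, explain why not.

No, no such integers exist.

gcd(60, 81) = 3, so every integer of the form 60x + 81y is a multiple of 3.
But 26 = 3·8 + 2, so 3 ∤ 26.
Therefore 60x + 81y = 26 has no solution in integers.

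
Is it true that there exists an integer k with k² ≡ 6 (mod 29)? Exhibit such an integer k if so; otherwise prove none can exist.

Take k = 8. Then 8² = 64 = 2·29 + 6, so 8² ≡ 6 (mod 29).

k = 8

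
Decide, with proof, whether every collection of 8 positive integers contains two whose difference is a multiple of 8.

Try 8 consecutive integers, 15, 16, …, 22. Their remainders mod 8 are 7, 0, 1, 2, 3, 4, 5, 6 — pairwise different, as any 8 ≤ 8 consecutive integers have distinct residues.
Any two of them differ by at most 7 < 8 and by at least 1, so no difference is a multiple of 8.

No; for instance {15, 16, 17, 18, 19, 20, 21, 22} is a counterexample.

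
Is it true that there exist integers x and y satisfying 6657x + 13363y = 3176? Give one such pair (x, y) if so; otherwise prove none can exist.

Any value of 6657x + 13363y is a multiple of gcd(6657, 13363) = 7.
But 3176 = 7·453 + 5, so 7 ∤ 3176.
Therefore 6657x + 13363y = 3176 has no solution in integers.

No, no such integers exist.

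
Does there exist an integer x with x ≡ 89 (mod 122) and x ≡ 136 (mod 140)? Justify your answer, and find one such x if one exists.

There is no such integer.

gcd(122, 140) = 2. If x ≡ 89 (mod 122) and x ≡ 136 (mod 140), then x ≡ 89 (mod 2) and x ≡ 136 (mod 2).
These are incompatible: 89 − 136 = -47 is not divisible by 2.
Therefore no such x exists.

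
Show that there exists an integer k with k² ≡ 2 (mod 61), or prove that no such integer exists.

No such integer exists.

Apply Euler's criterion with the prime 61: 2 is a quadratic residue iff 2^30 ≡ 1 (mod 61), and a non-residue iff it is ≡ −1.
Squaring successively (mod 61): 2^2 = 4 ≡ 4; 2^4 ≡ 4² = 16 ≡ 16; 2^8 ≡ 16² = 256 ≡ 12; 2^16 ≡ 12² = 144 ≡ 22.
Since 30 = 16 + 8 + 4 + 2, 2^30 ≡ 22 · 12 · 16 · 4; multiplying out mod 61: 22·12 = 264 ≡ 20, then 20·16 = 320 ≡ 15, then 15·4 = 60 ≡ 60. Thus 2^30 ≡ 60 ≡ −1 (mod 61).
By Euler's criterion 2 is a quadratic non-residue mod 61: no k satisfies k² ≡ 2 (mod 61).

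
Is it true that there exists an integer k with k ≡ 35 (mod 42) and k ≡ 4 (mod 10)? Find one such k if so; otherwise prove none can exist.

No, no such integer exists.

Reduce both congruences modulo 2, which divides 42 and 10: they say k ≡ 35 (mod 2) and k ≡ 4 (mod 2).
These are incompatible: 35 − 4 = 31 is not divisible by 2.
Hence the system has no solution.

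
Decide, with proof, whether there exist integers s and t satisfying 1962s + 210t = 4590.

s = 20, t = -165

gcd(1962, 210) = 6, and 6 divides 4590, so integer solutions exist.
Dividing through by 6 reduces the equation to 327s + 35t = 765.
Run the Euclidean algorithm on 327 and 35: 327 = 9·35 + 12, 35 = 2·12 + 11, 12 = 1·11 + 1, 11 = 11·1 + 0.
Unwinding: 1 = 12 − 1·11 = 12 − (35 − 2·12) = −35 + 3·12 = −35 + 3·(327 − 9·35) = 3·327 − 28·35, i.e. 327·3 + 35·(-28) = 1.
Multiplying through by 765: s = 3·765 = 2295, t = (-28)·765 = -21420 is a solution.
The general solution is s = 2295 + 35k, t = -21420 − 327k; taking k = -65 gives the smaller pair s = 20, t = -165.
Check: 1962·20 + 210·(-165) = 39240 − 34650 = 4590. ✓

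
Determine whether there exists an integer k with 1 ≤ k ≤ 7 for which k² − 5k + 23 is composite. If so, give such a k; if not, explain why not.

The values for k = 1, 2, …, 7 are 19, 17, 17, 19, 23, 29, 37, and each of these is prime.
So no value in the range makes the expression composite.

There is no such integer k in that range.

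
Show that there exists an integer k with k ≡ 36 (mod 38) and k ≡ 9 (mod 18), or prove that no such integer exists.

No, no such integer exists.

gcd(38, 18) = 2. If k ≡ 36 (mod 38) and k ≡ 9 (mod 18), then k ≡ 36 (mod 2) and k ≡ 9 (mod 2).
These are incompatible: 36 − 9 = 27 is not divisible by 2.
Hence the system has no solution.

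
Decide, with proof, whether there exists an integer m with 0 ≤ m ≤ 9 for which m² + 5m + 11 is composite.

m = 2

At m = 2: 2² + 5·2 + 11 = 25 = 5·5, which is composite.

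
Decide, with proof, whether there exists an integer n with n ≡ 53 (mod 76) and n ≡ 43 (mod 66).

Here gcd(76, 66) = 2, and both 53 and 43 leave remainder 1 mod 2, so the system is consistent.
Put n = 53 + 76t, so we need 76t ≡ 56 (mod 66), equivalently (divide by 2) 38t ≡ 28 (mod 33).
38 ≡ 5 (mod 33), so this reads 5t ≡ 28 (mod 33). Since 5·20 = 100 = 3·33 + 1, the inverse of 5 mod 33 is 20.
Multiplying by 20: t ≡ 20·28 = 560 ≡ 32 (mod 33).
Then n = 53 + 76·32 = 2485.
Indeed 2485 ≡ 53 (mod 76) and 2485 ≡ 43 (mod 66).

n = 2485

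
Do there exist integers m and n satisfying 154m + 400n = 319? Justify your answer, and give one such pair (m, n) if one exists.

There are no such integers.

Both 154 and 400 are divisible by gcd(154, 400) = 2, hence so is any combination 154m + 400n.
But 319 = 2·159 + 1, so 2 ∤ 319.
Hence no integers m, n satisfy the equation.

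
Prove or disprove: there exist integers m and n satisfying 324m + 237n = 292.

Any value of 324m + 237n is a multiple of gcd(324, 237) = 3.
However 292 leaves remainder 1 on division by 3.
Hence no integers m, n satisfy the equation.

There are no such integers.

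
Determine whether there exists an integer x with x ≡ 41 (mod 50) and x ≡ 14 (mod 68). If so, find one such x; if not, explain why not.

No such integer exists.

gcd(50, 68) = 2. If x ≡ 41 (mod 50) and x ≡ 14 (mod 68), then x ≡ 41 (mod 2) and x ≡ 14 (mod 2).
But 41 mod 2 = 1 while 14 mod 2 = 0, a contradiction.
Therefore no such x exists.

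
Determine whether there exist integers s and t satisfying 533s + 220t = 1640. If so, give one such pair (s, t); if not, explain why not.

s = 20, t = -41

533 and 220 are coprime, so 533s + 220t ranges over all of ℤ.
Dividing repeatedly: 533 = 2·220 + 93, 220 = 2·93 + 34, 93 = 2·34 + 25, 34 = 1·25 + 9, 25 = 2·9 + 7, 9 = 1·7 + 2, 7 = 3·2 + 1, 2 = 2·1 + 0.
Unwinding: 1 = 7 − 3·2 = 7 − 3·(9 − 1·7) = −3·9 + 4·7 = −3·9 + 4·(25 − 2·9) = 4·25 − 11·9 = 4·25 − 11·(34 − 1·25) = −11·34 + 15·25 = −11·34 + 15·(93 − 2·34) = 15·93 − 41·34 = 15·93 − 41·(220 − 2·93) = −41·220 + 97·93 = −41·220 + 97·(533 − 2·220) = 97·533 − 235·220, i.e. 533·97 + 220·(-235) = 1.
Scaling by 1640 gives the particular solution (s, t) = (159080, -385400).
The general solution is s = 159080 + 220k, t = -385400 − 533k; taking k = -723 gives the smaller pair s = 20, t = -41.
Indeed 533·20 + 220·(-41) = 10660 − 9020 = 1640.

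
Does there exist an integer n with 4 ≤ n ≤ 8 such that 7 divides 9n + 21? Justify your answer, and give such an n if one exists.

n = 7

For n = 4, 5, 6 the values 57, 66, 75 are not multiples of 7. n = 7 works, since 9·7 + 21 = 84 = 12·7.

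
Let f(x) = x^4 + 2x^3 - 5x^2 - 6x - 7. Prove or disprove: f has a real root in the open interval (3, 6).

f(3) = 65 and f(6) = 1505, both positive, so a sign-change argument is unavailable; we show f keeps this sign on the whole interval.
Shift to the endpoint 3: with x = 3 + u (0 < u < 3), one computes f(3 + u) = u^4 + 14u^3 + 67u^2 + 126u + 65.
The nonzero coefficients here are all positive, so for u > 0 every term is positive (or zero), and the constant term 65 is strictly positive.
So f is strictly positive on (3, 6); no root exists in the interval.

No.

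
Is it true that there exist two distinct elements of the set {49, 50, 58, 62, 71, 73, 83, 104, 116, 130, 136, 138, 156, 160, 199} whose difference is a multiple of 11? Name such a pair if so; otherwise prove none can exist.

Yes: 49 and 71.

Reduce each element mod 11: 49↦5, 50↦6, 58↦3, 62↦7, 71↦5, 73↦7, 83↦6, 104↦5, 116↦6, 130↦9, 136↦4, 138↦6, 156↦2, 160↦6, 199↦1. The residue 5 repeats (at 49 and 71), and 71 − 49 = 22 = 2·11.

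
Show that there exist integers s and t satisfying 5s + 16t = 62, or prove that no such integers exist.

Since gcd(5, 16) = 1, every integer is an integer combination of 5 and 16.
Euclidean algorithm: 16 = 3·5 + 1, 5 = 5·1 + 0.
Unwinding: 1 = 16 − 3·5, i.e. 5·(-3) + 16·1 = 1.
Multiplying through by 62: s = (-3)·62 = -186, t = 1·62 = 62 is a solution.
The general solution is s = -186 + 16k, t = 62 − 5k; taking k = 12 gives the smaller pair s = 6, t = 2.
Indeed 5·6 + 16·2 = 30 + 32 = 62.

s = 6, t = 2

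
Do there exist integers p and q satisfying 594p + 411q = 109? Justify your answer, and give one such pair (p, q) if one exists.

There are no such integers.

Both 594 and 411 are divisible by gcd(594, 411) = 3, hence so is any combination 594p + 411q.
But 109 = 3·36 + 1, so 3 ∤ 109.
Therefore 594p + 411q = 109 has no solution in integers.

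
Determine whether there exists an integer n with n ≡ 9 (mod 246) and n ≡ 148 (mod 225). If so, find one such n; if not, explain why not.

gcd(246, 225) = 3. If n ≡ 9 (mod 246) and n ≡ 148 (mod 225), then n ≡ 9 (mod 3) and n ≡ 148 (mod 3).
But 9 mod 3 = 0 while 148 mod 3 = 1, a contradiction.
Therefore no such n exists.

No, no such integer exists.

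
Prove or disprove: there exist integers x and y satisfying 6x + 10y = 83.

There are no such integers.

Any value of 6x + 10y is a multiple of gcd(6, 10) = 2.
But 83 = 2·41 + 1, so 2 ∤ 83.
Therefore 6x + 10y = 83 has no solution in integers.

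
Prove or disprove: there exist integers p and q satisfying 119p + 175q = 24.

No such integers exist.

Both 119 and 175 are divisible by gcd(119, 175) = 7, hence so is any combination 119p + 175q.
But 24 is not a multiple of 7 (it leaves remainder 3).
Hence no integers p, q satisfy the equation.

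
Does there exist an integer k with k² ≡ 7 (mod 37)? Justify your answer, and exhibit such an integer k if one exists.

k = 9

k = 9 works: 9² = 81, and 81 − 7 = 74 = 2·37.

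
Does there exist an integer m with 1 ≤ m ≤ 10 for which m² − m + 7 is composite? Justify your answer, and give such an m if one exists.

At m = 7: 7² − 7 + 7 = 49 = 7·7, which is composite.

m = 7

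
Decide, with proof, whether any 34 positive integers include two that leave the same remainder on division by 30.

True.

Partition the integers by their residue mod 30; there are 30 classes.
Placing 34 integers into 30 classes, some class receives at least two — say a and b.
That is, a and b leave the same remainder on division by 30, as claimed.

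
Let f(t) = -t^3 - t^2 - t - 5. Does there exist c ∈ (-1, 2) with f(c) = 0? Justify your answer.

f(-1) = -4 and f(2) = -19, both negative.
f'(t) = -3t^2 - 2t - 1 has discriminant (-2)² − 4·(-3)·(-1) = -8 < 0, so f' has no real roots and is negative for every real t.
Hence f is strictly decreasing on ℝ, and in particular on [-1, 2]. A strictly monotone function with same-sign endpoint values stays negative on the whole interval, so f has no zero in (-1, 2).

No such root exists.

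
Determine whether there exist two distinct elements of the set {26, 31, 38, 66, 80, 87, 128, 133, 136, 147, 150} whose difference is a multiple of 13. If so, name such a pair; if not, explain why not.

There is no such pair.

Two integers differ by a multiple of 13 exactly when they have the same residue mod 13. The residues are 26↦0, 31↦5, 38↦12, 66↦1, 80↦2, 87↦9, 128↦11, 133↦3, 136↦6, 147↦4, 150↦7.
All 11 residues are distinct, so no two elements differ by a multiple of 13.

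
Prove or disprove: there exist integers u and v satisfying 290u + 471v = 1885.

u = 242, v = -145

290 and 471 are coprime, so 290u + 471v ranges over all of ℤ.
Run the Euclidean algorithm on 471 and 290: 471 = 1·290 + 181, 290 = 1·181 + 109, 181 = 1·109 + 72, 109 = 1·72 + 37, 72 = 1·37 + 35, 37 = 1·35 + 2, 35 = 17·2 + 1, 2 = 2·1 + 0.
Back-substituting, 1 = 35 − 17·2 = 35 − 17·(37 − 1·35) = −17·37 + 18·35 = −17·37 + 18·(72 − 1·37) = 18·72 − 35·37 = 18·72 − 35·(109 − 1·72) = −35·109 + 53·72 = −35·109 + 53·(181 − 1·109) = 53·181 − 88·109 = 53·181 − 88·(290 − 1·181) = −88·290 + 141·181 = −88·290 + 141·(471 − 1·290) = 141·471 − 229·290; that is, 290·(-229) + 471·141 = 1.
Multiplying through by 1885: u = (-229)·1885 = -431665, v = 141·1885 = 265785 is a solution.
Shifting by a multiple of (471, −290) keeps it a solution: u = -431665 + 917·471 = 242, v = 265785 − 917·290 = -145.
Check: 290·242 + 471·(-145) = 70180 − 68295 = 1885. ✓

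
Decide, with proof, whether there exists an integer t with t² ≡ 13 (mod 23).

t = 6

Take t = 6. Then 6² = 36 = 1·23 + 13, so 6² ≡ 13 (mod 23).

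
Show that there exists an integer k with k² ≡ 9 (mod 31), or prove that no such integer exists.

k = 28 works: 28² = 784, and 784 − 9 = 775 = 25·31.

k = 28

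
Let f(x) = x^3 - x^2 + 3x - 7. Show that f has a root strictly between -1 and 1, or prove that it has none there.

No.

f(-1) = -12 and f(1) = -4, both negative.
f'(x) = 3x^2 - 2x + 3 has discriminant (-2)² − 4·3·3 = -32 < 0, so f' has no real roots and is positive for every real x.
Hence f is strictly increasing on ℝ, and in particular on [-1, 1]. A strictly monotone function with same-sign endpoint values stays negative on the whole interval, so f has no zero in (-1, 1).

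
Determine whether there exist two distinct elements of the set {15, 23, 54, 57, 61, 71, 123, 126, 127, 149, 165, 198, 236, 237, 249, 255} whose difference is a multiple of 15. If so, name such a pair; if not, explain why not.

Both 15 and 165 leave remainder 0 on division by 15; their difference 150 = 10·15 is a multiple of 15.

15 and 165 are such a pair.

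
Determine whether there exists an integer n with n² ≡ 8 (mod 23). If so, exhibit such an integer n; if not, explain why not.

n = 10 works: 10² = 100, and 100 − 8 = 92 = 4·23.

n = 10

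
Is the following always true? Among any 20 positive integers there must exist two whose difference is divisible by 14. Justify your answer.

Yes.

Each integer lies in one of the 14 residue classes modulo 14.
Placing 20 integers into 14 classes, some class receives at least two — say a and b.
Equal remainders mean a − b ≡ 0 (mod 14), so 14 divides their difference.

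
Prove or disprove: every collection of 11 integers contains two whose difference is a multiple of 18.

No, the set {56, 57, 58, 59, 60, 61, 62, 63, 64, 65, 66} is a counterexample.

Consider the 11 integers 56, 57, …, 66. They lie in distinct residue classes modulo 18, since 11 ≤ 18.
Any two of them differ by at most 10 < 18 and by at least 1, so no difference is a multiple of 18.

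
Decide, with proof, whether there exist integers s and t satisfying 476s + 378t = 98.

gcd(476, 378) = 14, and 14 divides 98, so integer solutions exist.
Dividing through by 14 reduces the equation to 34s + 27t = 7.
Run the Euclidean algorithm on 34 and 27: 34 = 1·27 + 7, 27 = 3·7 + 6, 7 = 1·6 + 1, 6 = 6·1 + 0.
Unwinding: 1 = 7 − 1·6 = 7 − (27 − 3·7) = −27 + 4·7 = −27 + 4·(34 − 1·27) = 4·34 − 5·27, i.e. 34·4 + 27·(-5) = 1.
Times 7: 34·28 + 27·(-35) = 7, so (28, -35) solves it.
Shifting by a multiple of (27, −34) keeps it a solution: s = 28 − 1·27 = 1, t = -35 + 1·34 = -1.
Check: 476·1 + 378·(-1) = 476 − 378 = 98. ✓

s = 1, t = -1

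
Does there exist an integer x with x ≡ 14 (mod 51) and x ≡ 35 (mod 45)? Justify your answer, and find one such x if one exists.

The moduli are not coprime: gcd(51, 45) = 3. Compatibility requires 3 ∣ (35 − 14) = 21, which holds, so solutions exist.
Put x = 14 + 51t, so we need 51t ≡ 21 (mod 45), equivalently (divide by 3) 17t ≡ 7 (mod 15).
17 ≡ 2 (mod 15), so this reads 2t ≡ 7 (mod 15). To invert 2 modulo 15: 15 = 7·2 + 1, 2 = 2·1 + 0, and unwinding, 1 = 15 − 7·2. Thus 2⁻¹ ≡ -7 ≡ 8 (mod 15).
Therefore t ≡ 8·7 = 56 ≡ 11 (mod 15).
Then x = 14 + 51·11 = 575.
Verify: 575 = 11·51 + 14 and 575 = 12·45 + 35. ✓

x = 575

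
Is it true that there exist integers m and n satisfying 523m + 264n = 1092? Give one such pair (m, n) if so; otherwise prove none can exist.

Since gcd(523, 264) = 1, every integer is an integer combination of 523 and 264.
Run the Euclidean algorithm on 523 and 264: 523 = 1·264 + 259, 264 = 1·259 + 5, 259 = 51·5 + 4, 5 = 1·4 + 1, 4 = 4·1 + 0.
Unwinding: 1 = 5 − 1·4 = 5 − (259 − 51·5) = −259 + 52·5 = −259 + 52·(264 − 1·259) = 52·264 − 53·259 = 52·264 − 53·(523 − 1·264) = −53·523 + 105·264, i.e. 523·(-53) + 264·105 = 1.
Multiplying through by 1092: m = (-53)·1092 = -57876, n = 105·1092 = 114660 is a solution.
Shifting by a multiple of (264, −523) keeps it a solution: m = -57876 + 220·264 = 204, n = 114660 − 220·523 = -400.
Indeed 523·204 + 264·(-400) = 106692 − 105600 = 1092.

m = 204, n = -400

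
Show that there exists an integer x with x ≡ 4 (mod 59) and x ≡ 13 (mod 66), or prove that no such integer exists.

x = 1597

The moduli 59 and 66 are coprime, so by the Chinese Remainder Theorem a unique solution modulo 3894 exists.
Write x = 4 + 59t and require 4 + 59t ≡ 13 (mod 66), i.e. 59t ≡ 9 (mod 66).
To invert 59 modulo 66: 66 = 1·59 + 7, 59 = 8·7 + 3, 7 = 2·3 + 1, 3 = 3·1 + 0, and unwinding, 1 = 7 − 2·3 = 7 − 2·(59 − 8·7) = −2·59 + 17·7 = −2·59 + 17·(66 − 1·59) = 17·66 − 19·59. Thus 59⁻¹ ≡ -19 ≡ 47 (mod 66).
Therefore t ≡ 47·9 = 423 ≡ 27 (mod 66).
Taking t = 27 gives x = 4 + 59·27 = 1597.
Indeed 1597 ≡ 4 (mod 59) and 1597 ≡ 13 (mod 66).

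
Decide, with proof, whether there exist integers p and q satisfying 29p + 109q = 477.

Since gcd(29, 109) = 1, every integer is an integer combination of 29 and 109.
Run the Euclidean algorithm on 109 and 29: 109 = 3·29 + 22, 29 = 1·22 + 7, 22 = 3·7 + 1, 7 = 7·1 + 0.
Back-substituting, 1 = 22 − 3·7 = 22 − 3·(29 − 1·22) = −3·29 + 4·22 = −3·29 + 4·(109 − 3·29) = 4·109 − 15·29; that is, 29·(-15) + 109·4 = 1.
Multiplying through by 477: p = (-15)·477 = -7155, q = 4·477 = 1908 is a solution.
Shifting by a multiple of (109, −29) keeps it a solution: p = -7155 + 66·109 = 39, q = 1908 − 66·29 = -6.
Indeed 29·39 + 109·(-6) = 1131 − 654 = 477.

p = 39, q = -6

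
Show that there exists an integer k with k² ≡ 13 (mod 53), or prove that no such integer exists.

Take k = 15. Then 15² = 225 = 4·53 + 13, so 15² ≡ 13 (mod 53).

k = 15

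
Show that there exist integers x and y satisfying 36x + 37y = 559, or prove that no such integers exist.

x = 33, y = -17

36 and 37 are coprime, so 36x + 37y ranges over all of ℤ.
Run the Euclidean algorithm on 37 and 36: 37 = 1·36 + 1, 36 = 36·1 + 0.
Working back up the chain: 1 = 37 − 1·36. So 36·(-1) + 37·1 = 1.
Times 559: 36·(-559) + 37·559 = 559, so (-559, 559) solves it.
Adding 16·37 to x and subtracting 16·36 from y gives the tidier solution (33, -17).
Indeed 36·33 + 37·(-17) = 1188 − 629 = 559.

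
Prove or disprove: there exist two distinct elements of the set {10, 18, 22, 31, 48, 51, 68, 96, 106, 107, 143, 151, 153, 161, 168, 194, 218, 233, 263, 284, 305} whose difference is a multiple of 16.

The pair (10, 106) works.

Both 10 and 106 leave remainder 10 on division by 16; their difference 96 = 6·16 is a multiple of 16.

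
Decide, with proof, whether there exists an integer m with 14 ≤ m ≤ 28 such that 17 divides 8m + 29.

m = 24

At m = 24 we get 8·24 + 29 = 221, and 221 = 17·13.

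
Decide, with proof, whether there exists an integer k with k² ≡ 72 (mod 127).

k = 31

k = 31 works: 31² = 961, and 961 − 72 = 889 = 7·127.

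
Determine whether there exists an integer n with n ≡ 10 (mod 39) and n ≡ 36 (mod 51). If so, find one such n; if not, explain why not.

Reduce both congruences modulo 3, which divides 39 and 51: they say n ≡ 10 (mod 3) and n ≡ 36 (mod 3).
These are incompatible: 10 − 36 = -26 is not divisible by 3.
Hence the system has no solution.

There is no such integer.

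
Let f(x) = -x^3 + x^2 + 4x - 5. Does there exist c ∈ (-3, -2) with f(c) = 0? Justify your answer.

Such a root exists.

f(-3) = 19 and f(-2) = -1, which have opposite signs.
f is continuous everywhere (it is a polynomial), in particular on [-3, -2].
By the Intermediate Value Theorem f must vanish at some point of (-3, -2).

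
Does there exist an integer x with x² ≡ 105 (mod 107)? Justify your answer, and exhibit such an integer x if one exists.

Take x = 31. Then 31² = 961 = 8·107 + 105, so 31² ≡ 105 (mod 107).

x = 31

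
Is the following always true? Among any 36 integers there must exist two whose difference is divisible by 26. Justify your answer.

There are exactly 26 possible remainders on division by 26.
Since 36 > 26, two of the 36 integers must share a residue class by the pigeonhole principle; call them a and b.
Their difference a − b is then a multiple of 26.

Yes, this is always true.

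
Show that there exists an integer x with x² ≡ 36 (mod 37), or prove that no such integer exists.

x = 6

Take x = 6. Then 6² = 36, and since 0 ≤ 36 < 37 this is already reduced: 6² ≡ 36 (mod 37).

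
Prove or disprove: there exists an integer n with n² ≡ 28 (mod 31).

n = 11 works: 11² = 121, and 121 − 28 = 93 = 3·31.

n = 11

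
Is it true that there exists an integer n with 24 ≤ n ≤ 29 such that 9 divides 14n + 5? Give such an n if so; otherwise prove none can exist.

Try n = 26: 14·26 + 5 = 369 = 41·9, which is divisible by 9.

n = 26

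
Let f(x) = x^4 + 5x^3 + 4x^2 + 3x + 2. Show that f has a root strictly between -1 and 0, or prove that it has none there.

Such a root exists.

f(-1) = -1 and f(0) = 2, which have opposite signs.
Since f is a polynomial it is continuous on [-1, 0].
By the Intermediate Value Theorem, f takes the value 0 somewhere in the open interval.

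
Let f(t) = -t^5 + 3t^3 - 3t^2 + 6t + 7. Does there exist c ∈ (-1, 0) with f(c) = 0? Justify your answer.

f(-1) = -4 and f(0) = 7, which have opposite signs.
f is continuous everywhere (it is a polynomial), in particular on [-1, 0].
The Intermediate Value Theorem then guarantees some c ∈ (-1, 0) with f(c) = 0.

Yes, f has a root in the interval.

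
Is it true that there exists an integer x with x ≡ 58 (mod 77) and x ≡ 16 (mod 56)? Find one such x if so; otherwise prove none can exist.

gcd(77, 56) = 7. A simultaneous solution exists iff 58 ≡ 16 (mod 7); here 58 mod 7 = 2 = 16 mod 7, so it does.
Step through x = 58, 58 + 77, 58 + 2·77, …: the values 58, 135, 212, 289, 366, 443, 520 reduce mod 56 to 2, 23, 44, 9, 30, 51, 16. The value 520 hits 16.
Verify: 520 = 6·77 + 58 and 520 = 9·56 + 16. ✓

x = 520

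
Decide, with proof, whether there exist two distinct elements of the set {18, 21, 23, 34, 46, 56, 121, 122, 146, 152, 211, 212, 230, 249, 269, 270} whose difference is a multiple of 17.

Residues mod 17: 18↦1, 21↦4, 23↦6, 34↦0, 46↦12, 56↦5, 121↦2, 122↦3, 146↦10, 152↦16, 211↦7, 212↦8, 230↦9, 249↦11, 269↦14, 270↦15.
All 16 residues are distinct, so no two elements differ by a multiple of 17.

No, no such pair exists.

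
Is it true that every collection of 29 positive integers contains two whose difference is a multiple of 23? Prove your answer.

True.

Each integer lies in one of the 23 residue classes modulo 23.
Since 29 > 23, two of the 29 integers must share a residue class by the pigeonhole principle; call them a and b.
Their difference a − b is then a multiple of 23.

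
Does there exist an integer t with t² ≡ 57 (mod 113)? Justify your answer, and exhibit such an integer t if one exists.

t = 31

Take t = 31. Then 31² = 961 = 8·113 + 57, so 31² ≡ 57 (mod 113).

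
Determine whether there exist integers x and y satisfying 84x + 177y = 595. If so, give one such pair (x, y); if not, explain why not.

gcd(84, 177) = 3, so every integer of the form 84x + 177y is a multiple of 3.
However 595 leaves remainder 1 on division by 3.
So the equation is unsolvable over ℤ.

No, no such integers exist.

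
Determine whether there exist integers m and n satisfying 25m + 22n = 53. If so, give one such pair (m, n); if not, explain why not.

m = 3, n = -1

25 and 22 are coprime, so 25m + 22n ranges over all of ℤ.
Euclidean algorithm: 25 = 1·22 + 3, 22 = 7·3 + 1, 3 = 3·1 + 0.
Unwinding: 1 = 22 − 7·3 = 22 − 7·(25 − 1·22) = −7·25 + 8·22, i.e. 25·(-7) + 22·8 = 1.
Times 53: 25·(-371) + 22·424 = 53, so (-371, 424) solves it.
Adding 17·22 to m and subtracting 17·25 from n gives the tidier solution (3, -1).
Indeed 25·3 + 22·(-1) = 75 − 22 = 53.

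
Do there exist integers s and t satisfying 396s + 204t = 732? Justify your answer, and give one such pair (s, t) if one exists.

s = 7, t = -10

Every value of 396s + 204t is a multiple of gcd(396, 204) = 12; since 12 ∣ 732, solutions exist.
Dividing through by 12 reduces the equation to 33s + 17t = 61.
Euclidean algorithm: 33 = 1·17 + 16, 17 = 1·16 + 1, 16 = 16·1 + 0.
Back-substituting, 1 = 17 − 1·16 = 17 − (33 − 1·17) = −33 + 2·17; that is, 33·(-1) + 17·2 = 1.
Times 61: 33·(-61) + 17·122 = 61, so (-61, 122) solves it.
The general solution is s = -61 + 17k, t = 122 − 33k; taking k = 4 gives the smaller pair s = 7, t = -10.
Check: 396·7 + 204·(-10) = 2772 − 2040 = 732. ✓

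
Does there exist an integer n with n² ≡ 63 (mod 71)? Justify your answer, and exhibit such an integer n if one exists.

71 is prime, so by Euler's criterion 63 is a square mod 71 iff 63^((71−1)/2) = 63^35 ≡ 1 (mod 71).
Squaring successively (mod 71): 63^2 = 3969 ≡ 64; 63^4 ≡ 64² = 4096 ≡ 49; 63^8 ≡ 49² = 2401 ≡ 58; 63^16 ≡ 58² = 3364 ≡ 27; 63^32 ≡ 27² = 729 ≡ 19.
Since 35 = 32 + 2 + 1, 63^35 ≡ 19 · 64 · 63; multiplying out mod 71: 19·64 = 1216 ≡ 9, then 9·63 = 567 ≡ 70. Thus 63^35 ≡ 70 ≡ −1 (mod 71).
By Euler's criterion 63 is a quadratic non-residue mod 71: no n satisfies n² ≡ 63 (mod 71).

No such integer exists.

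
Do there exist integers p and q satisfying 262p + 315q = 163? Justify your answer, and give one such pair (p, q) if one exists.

p = 199, q = -165

Since gcd(262, 315) = 1, every integer is an integer combination of 262 and 315.
Dividing repeatedly: 315 = 1·262 + 53, 262 = 4·53 + 50, 53 = 1·50 + 3, 50 = 16·3 + 2, 3 = 1·2 + 1, 2 = 2·1 + 0.
Unwinding: 1 = 3 − 1·2 = 3 − (50 − 16·3) = −50 + 17·3 = −50 + 17·(53 − 1·50) = 17·53 − 18·50 = 17·53 − 18·(262 − 4·53) = −18·262 + 89·53 = −18·262 + 89·(315 − 1·262) = 89·315 − 107·262, i.e. 262·(-107) + 315·89 = 1.
Scaling by 163 gives the particular solution (p, q) = (-17441, 14507).
Adding 56·315 to p and subtracting 56·262 from q gives the tidier solution (199, -165).
Check: 262·199 + 315·(-165) = 52138 − 51975 = 163. ✓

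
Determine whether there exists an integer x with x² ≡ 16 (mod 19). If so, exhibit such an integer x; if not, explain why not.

x = 15

x = 15 works: 15² = 225, and 225 − 16 = 209 = 11·19.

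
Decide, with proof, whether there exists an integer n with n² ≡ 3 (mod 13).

n = 9

Take n = 9. Then 9² = 81 = 6·13 + 3, so 9² ≡ 3 (mod 13).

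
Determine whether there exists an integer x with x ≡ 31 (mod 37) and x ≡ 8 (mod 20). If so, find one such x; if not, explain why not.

Since 37 and 20 share no common factor, CRT says the pair of congruences has a solution (unique mod 740).
Write x = 31 + 37t and require 31 + 37t ≡ 8 (mod 20), i.e. 37t ≡ 17 (mod 20).
37 ≡ 17 (mod 20), so this reads 17t ≡ 17 (mod 20). Note 17·13 = 221 ≡ 1 (mod 20) (as 221 − 1 = 11·20), so 17⁻¹ ≡ 13.
Multiplying by 13: t ≡ 13·17 = 221 ≡ 1 (mod 20).
With t = 1: x = 31 + 37·1 = 68.
Indeed 68 ≡ 31 (mod 37) and 68 ≡ 8 (mod 20).

x = 68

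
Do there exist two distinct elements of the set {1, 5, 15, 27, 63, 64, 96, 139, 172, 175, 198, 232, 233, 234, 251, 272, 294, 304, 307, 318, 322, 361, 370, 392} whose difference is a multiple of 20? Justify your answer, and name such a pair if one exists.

The pair (1, 361) works.

Reduce each element mod 20: 1↦1, 5↦5, 15↦15, 27↦7, 63↦3, 64↦4, 96↦16, 139↦19, 172↦12, 175↦15, 198↦18, 232↦12, 233↦13, 234↦14, 251↦11, 272↦12, 294↦14, 304↦4, 307↦7, 318↦18, 322↦2, 361↦1, 370↦10, 392↦12. The residue 1 repeats (at 1 and 361), and 361 − 1 = 360 = 18·20.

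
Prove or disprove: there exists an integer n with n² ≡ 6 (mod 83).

83 is prime, so by Euler's criterion 6 is a square mod 83 iff 6^((83−1)/2) = 6^41 ≡ 1 (mod 83).
Squaring successively (mod 83): 6^2 = 36 ≡ 36; 6^4 ≡ 36² = 1296 ≡ 51; 6^8 ≡ 51² = 2601 ≡ 28; 6^16 ≡ 28² = 784 ≡ 37; 6^32 ≡ 37² = 1369 ≡ 41.
Since 41 = 32 + 8 + 1, 6^41 ≡ 41 · 28 · 6; multiplying out mod 83: 41·28 = 1148 ≡ 69, then 69·6 = 414 ≡ 82. Thus 6^41 ≡ 82 ≡ −1 (mod 83).
The value −1 means 6 is a non-residue modulo 83, so n² ≡ 6 (mod 83) is impossible.

There is no such integer.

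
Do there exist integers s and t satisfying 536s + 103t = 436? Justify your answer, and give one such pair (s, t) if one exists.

s = 60, t = -308

Since gcd(536, 103) = 1, every integer is an integer combination of 536 and 103.
Dividing repeatedly: 536 = 5·103 + 21, 103 = 4·21 + 19, 21 = 1·19 + 2, 19 = 9·2 + 1, 2 = 2·1 + 0.
Unwinding: 1 = 19 − 9·2 = 19 − 9·(21 − 1·19) = −9·21 + 10·19 = −9·21 + 10·(103 − 4·21) = 10·103 − 49·21 = 10·103 − 49·(536 − 5·103) = −49·536 + 255·103, i.e. 536·(-49) + 103·255 = 1.
Multiplying through by 436: s = (-49)·436 = -21364, t = 255·436 = 111180 is a solution.
Shifting by a multiple of (103, −536) keeps it a solution: s = -21364 + 208·103 = 60, t = 111180 − 208·536 = -308.
Check: 536·60 + 103·(-308) = 32160 − 31724 = 436. ✓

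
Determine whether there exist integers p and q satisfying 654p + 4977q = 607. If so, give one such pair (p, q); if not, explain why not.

gcd(654, 4977) = 3, so every integer of the form 654p + 4977q is a multiple of 3.
But 607 is not a multiple of 3 (it leaves remainder 1).
Therefore 654p + 4977q = 607 has no solution in integers.

No such integers exist.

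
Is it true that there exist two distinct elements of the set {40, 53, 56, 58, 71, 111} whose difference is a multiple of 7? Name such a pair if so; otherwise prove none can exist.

Two integers differ by a multiple of 7 exactly when they have the same residue mod 7. The residues are 40↦5, 53↦4, 56↦0, 58↦2, 71↦1, 111↦6.
All 6 residues are distinct, so no two elements differ by a multiple of 7.

No, no such pair exists.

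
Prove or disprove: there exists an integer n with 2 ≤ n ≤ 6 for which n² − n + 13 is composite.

n = 5

At n = 5: 5² − 5 + 13 = 33 = 3·11, which is composite.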